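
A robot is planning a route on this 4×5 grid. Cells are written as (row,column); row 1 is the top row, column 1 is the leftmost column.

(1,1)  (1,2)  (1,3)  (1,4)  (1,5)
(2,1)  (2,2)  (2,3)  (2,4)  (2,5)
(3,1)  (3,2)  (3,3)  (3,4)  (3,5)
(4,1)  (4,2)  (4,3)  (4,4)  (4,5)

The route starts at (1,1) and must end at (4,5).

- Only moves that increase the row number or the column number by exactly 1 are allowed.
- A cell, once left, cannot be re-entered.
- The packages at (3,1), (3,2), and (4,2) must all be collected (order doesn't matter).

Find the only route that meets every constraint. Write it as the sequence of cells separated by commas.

(1,1), (2,1), (3,1), (3,2), (4,2), (4,3), (4,4), (4,5)

Moves only go right or down, so the column and row indices never decrease.
Route from (1,1): down 2 to (3,1), right 1 to (3,2), down 1 to (4,2), right 3 to (4,5) — 7 moves in all.
Check: all required cells visited.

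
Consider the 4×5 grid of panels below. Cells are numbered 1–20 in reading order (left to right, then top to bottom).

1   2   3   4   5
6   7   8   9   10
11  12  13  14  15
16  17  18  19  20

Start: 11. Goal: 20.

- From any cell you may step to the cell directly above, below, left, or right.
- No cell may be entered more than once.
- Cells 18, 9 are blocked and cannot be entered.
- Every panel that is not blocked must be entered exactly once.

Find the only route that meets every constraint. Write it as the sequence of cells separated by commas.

11, 16, 17, 12, 13, 8, 7, 6, 1, 2, 3, 4, 5, 10, 15, 14, 19, 20

Need to visit all 18 open cells exactly once, starting at 11 and ending at 20.
Cell 19 has only two open neighbours (14 and 20), so the path must pass straight through it: one of those is the cell it's entered from and the other is where it exits.
Route from 11: down 1 to 16, right 1 to 17, up 1 to 12, right 1 to 13, up 1 to 8, left 2 to 6, up 1 to 1, right 4 to 5, down 2 to 15, left 1 to 14, down 1 to 19, right 1 to 20 — 17 moves in all.
Check: all 18 open cells covered.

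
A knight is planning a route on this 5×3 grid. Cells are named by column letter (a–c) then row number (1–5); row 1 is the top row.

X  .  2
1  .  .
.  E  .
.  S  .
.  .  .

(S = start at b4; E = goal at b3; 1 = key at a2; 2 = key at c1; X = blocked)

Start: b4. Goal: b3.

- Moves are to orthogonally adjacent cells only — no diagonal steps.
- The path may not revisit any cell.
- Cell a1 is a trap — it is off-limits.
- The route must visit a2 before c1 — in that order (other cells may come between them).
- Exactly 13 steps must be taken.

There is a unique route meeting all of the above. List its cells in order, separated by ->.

The waypoints must appear in the order a2, c1, with no cell reused.
Route from b4: right to c4, down to c5, 2× left (reaching a5), 3× up (reaching a2), right to b2, up to b1, right to c1, 2× down (reaching c3), left to b3 — 13 moves in all.
Check: order respected (1 at step 7, 2 at step 10); 13 moves as required.

b4 -> c4 -> c5 -> b5 -> a5 -> a4 -> a3 -> a2 -> b2 -> b1 -> c1 -> c2 -> c3 -> b3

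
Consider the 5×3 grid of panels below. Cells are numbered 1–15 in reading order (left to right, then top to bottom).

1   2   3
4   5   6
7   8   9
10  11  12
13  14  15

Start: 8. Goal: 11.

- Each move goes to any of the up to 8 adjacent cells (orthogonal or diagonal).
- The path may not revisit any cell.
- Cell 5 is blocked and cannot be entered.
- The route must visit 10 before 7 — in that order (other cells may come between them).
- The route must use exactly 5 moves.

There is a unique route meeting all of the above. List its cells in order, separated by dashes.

8 - 12 - 14 - 10 - 7 - 11

The waypoints must appear in the order 10, 7, with no cell reused.
Route from 8: down-right to 12, down-left to 14, up-left to 10, up to 7, down-right to 11 — 5 moves in all.
Check: order respected (10 at step 3, 7 at step 4); 5 moves as required.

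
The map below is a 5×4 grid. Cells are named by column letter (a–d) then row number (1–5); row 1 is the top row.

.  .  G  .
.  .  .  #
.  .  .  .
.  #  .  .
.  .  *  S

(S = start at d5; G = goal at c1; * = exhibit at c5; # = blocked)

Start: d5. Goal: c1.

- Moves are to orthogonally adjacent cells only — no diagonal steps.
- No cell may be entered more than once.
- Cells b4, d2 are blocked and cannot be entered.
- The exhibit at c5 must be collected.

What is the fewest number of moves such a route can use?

5

Any route passes through c5 somewhere between d5 and c1. Summing Manhattan distances along the two legs (d5 → c5 → c1) gives a lower bound of 1 + 4 = 5 moves.
A route of 5 moves achieves this: d5 → c5 → c4 → c3 → c2 → c1.
Since 5 matches the lower bound, it is optimal.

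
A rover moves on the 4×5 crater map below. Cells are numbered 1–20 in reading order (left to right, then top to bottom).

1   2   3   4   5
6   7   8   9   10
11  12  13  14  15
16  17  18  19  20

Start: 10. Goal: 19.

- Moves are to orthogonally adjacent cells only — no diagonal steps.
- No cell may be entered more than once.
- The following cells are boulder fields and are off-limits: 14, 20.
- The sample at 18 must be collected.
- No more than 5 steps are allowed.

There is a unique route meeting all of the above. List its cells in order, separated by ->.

10 -> 9 -> 8 -> 13 -> 18 -> 19

Any route must reach 18 and still end at 19 within 5 moves, so the order of the required stops is forced.
Route from 10: left 2 to 8, down 2 to 18, right 1 to 19 — 5 moves in all.
Check: all required cells visited; 5 ≤ 5 moves.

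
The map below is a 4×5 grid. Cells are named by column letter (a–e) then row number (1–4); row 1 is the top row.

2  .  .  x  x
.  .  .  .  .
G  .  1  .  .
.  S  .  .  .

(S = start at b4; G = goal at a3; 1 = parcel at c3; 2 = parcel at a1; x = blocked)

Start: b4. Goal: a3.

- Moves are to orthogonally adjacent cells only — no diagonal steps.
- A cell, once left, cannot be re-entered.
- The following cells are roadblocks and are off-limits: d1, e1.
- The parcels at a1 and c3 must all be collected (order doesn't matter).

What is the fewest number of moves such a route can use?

Any route passes through a1 and c3 in some order between b4 and a3. Summing Manhattan distances along each leg and taking the cheapest ordering (b4 → c3 → a1 → a3) gives a lower bound of 2 + 4 + 2 = 8 moves.
A route of 8 moves achieves this: b4 → b3 → c3 → c2 → c1 → b1 → a1 → a2 → a3.
Since 8 matches the lower bound, it is optimal.

8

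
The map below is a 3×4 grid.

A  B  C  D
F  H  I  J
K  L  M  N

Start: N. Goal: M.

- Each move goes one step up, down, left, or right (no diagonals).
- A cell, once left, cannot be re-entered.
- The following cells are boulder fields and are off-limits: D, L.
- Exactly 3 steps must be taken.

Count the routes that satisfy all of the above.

1

Need simple routes of exactly 3 moves from N to M (Manhattan distance 1, so 1 moves are spent on a detour and 1 undoing it).
Enumerating: N J I M.
That gives 1 route.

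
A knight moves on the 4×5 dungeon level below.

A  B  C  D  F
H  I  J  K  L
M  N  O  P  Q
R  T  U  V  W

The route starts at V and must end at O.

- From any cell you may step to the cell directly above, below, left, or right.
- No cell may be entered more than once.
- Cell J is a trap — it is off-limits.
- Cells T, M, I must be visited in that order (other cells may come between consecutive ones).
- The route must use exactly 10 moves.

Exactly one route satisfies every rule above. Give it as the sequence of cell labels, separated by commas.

V, U, T, R, M, H, A, B, I, N, O

The waypoints must appear in the order T, M, I, with no cell reused.
Route from V: left 3 to R, up 3 to A, right 1 to B, down 2 to N, right 1 to O — 10 moves in all.
Check: order respected (T at step 2, M at step 4, I at step 8); 10 moves as required.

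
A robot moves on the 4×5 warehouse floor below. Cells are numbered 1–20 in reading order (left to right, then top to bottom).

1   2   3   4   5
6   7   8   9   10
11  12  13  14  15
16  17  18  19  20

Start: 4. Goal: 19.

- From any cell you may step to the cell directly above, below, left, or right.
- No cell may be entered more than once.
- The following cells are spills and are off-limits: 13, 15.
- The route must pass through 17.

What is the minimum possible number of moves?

Any route passes through 17 somewhere between 4 and 19. Summing Manhattan distances along the two legs (4 → 17 → 19) gives a lower bound of 5 + 2 = 7 moves.
A route of 7 moves achieves this: 4 → 9 → 8 → 7 → 12 → 17 → 18 → 19.
Since 7 matches the lower bound, it is optimal.

7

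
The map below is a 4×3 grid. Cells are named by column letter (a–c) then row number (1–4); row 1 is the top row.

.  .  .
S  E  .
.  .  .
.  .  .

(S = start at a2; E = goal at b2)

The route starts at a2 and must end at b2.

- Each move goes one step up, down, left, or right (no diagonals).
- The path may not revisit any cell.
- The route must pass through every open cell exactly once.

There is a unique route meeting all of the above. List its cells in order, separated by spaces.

Need to visit all 12 open cells exactly once, starting at a2 and ending at b2.
Route from a2: up 1 to a1, right 2 to c1, down 3 to c4, left 2 to a4, up 1 to a3, right 1 to b3, up 1 to b2 — 11 moves in all.
Check: all 12 open cells covered.

a2 a1 b1 c1 c2 c3 c4 b4 a4 a3 b3 b2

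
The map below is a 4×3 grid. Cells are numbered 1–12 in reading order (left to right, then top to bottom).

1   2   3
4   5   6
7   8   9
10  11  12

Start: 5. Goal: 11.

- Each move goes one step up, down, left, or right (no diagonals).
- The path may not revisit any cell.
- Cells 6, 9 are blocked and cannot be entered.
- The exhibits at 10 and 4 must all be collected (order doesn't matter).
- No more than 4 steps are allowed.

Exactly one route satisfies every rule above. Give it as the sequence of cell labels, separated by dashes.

Any route must reach 10 and 4 and still end at 11 within 4 moves, so the order of the required stops is forced.
Route from 5: left to 4, 2× down (reaching 10), right to 11 — 4 moves in all.
Check: all required cells visited; 4 ≤ 4 moves.

5 - 4 - 7 - 10 - 11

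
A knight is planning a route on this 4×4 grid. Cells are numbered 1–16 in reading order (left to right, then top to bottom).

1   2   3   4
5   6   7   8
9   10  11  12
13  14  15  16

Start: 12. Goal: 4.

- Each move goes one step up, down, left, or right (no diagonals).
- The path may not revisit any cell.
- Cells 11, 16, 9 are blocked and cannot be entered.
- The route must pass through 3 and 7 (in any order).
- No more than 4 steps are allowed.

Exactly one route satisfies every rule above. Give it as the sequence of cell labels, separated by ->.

The 4-move cap with required stops at 3, 7 leaves no slack for detours.
Route from 12: up to 8, left to 7, up to 3, right to 4 — 4 moves in all.
Check: all required cells visited; 4 ≤ 4 moves.

12 -> 8 -> 7 -> 3 -> 4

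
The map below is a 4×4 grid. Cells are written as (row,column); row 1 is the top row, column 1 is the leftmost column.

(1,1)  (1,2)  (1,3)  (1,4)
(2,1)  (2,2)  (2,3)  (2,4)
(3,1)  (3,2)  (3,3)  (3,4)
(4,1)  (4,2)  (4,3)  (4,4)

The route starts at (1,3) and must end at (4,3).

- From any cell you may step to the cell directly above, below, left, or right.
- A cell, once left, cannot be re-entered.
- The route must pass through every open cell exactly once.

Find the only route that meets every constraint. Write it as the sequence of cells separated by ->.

(1,3) -> (1,4) -> (2,4) -> (2,3) -> (2,2) -> (1,2) -> (1,1) -> (2,1) -> (3,1) -> (4,1) -> (4,2) -> (3,2) -> (3,3) -> (3,4) -> (4,4) -> (4,3)

Need to visit all 16 open cells exactly once, starting at (1,3) and ending at (4,3).
Cell (1,4) has only two open neighbours ((2,4) and (1,3)), so the path must pass straight through it: one of those is the cell it's entered from and the other is where it exits.
Route from (1,3): right to (1,4), down to (2,4), 2× left (reaching (2,2)), up to (1,2), left to (1,1), 3× down (reaching (4,1)), right to (4,2), up to (3,2), 2× right (reaching (3,4)), down to (4,4), left to (4,3) — 15 moves in all.
Check: all 16 open cells covered.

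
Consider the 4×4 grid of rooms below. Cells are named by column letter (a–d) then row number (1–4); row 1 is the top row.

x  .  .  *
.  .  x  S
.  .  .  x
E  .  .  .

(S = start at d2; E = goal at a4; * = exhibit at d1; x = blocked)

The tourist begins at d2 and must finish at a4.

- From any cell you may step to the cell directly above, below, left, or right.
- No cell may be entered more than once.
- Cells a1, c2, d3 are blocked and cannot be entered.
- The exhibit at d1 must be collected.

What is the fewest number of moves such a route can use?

7

Any route passes through d1 somewhere between d2 and a4. Summing Manhattan distances along the two legs (d2 → d1 → a4) gives a lower bound of 1 + 6 = 7 moves.
A route of 7 moves achieves this: d2 → d1 → c1 → b1 → b2 → b3 → b4 → a4.
Since 7 matches the lower bound, it is optimal.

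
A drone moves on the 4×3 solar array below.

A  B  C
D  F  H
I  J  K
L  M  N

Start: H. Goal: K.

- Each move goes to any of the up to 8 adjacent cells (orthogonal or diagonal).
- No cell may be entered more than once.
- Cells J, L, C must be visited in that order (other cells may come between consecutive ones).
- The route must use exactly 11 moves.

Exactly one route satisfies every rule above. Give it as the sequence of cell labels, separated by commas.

The waypoints must appear in the order J, L, C, with no cell reused.
Route from H: down-left 1 to J, down-right 1 to N, left 2 to L, up 3 to A, right 2 to C, down-left 1 to F, down-right 1 to K — 11 moves in all.
Check: order respected (J at step 1, L at step 4, C at step 9); 11 moves as required.

H, J, N, M, L, I, D, A, B, C, F, K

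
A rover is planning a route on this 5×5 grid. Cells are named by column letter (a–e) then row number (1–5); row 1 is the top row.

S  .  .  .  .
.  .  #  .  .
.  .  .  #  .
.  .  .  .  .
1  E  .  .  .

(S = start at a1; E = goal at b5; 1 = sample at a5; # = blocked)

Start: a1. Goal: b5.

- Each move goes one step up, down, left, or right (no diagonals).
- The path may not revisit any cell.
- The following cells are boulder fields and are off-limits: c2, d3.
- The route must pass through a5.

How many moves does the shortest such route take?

Any route passes through a5 somewhere between a1 and b5. Summing Manhattan distances along the two legs (a1 → a5 → b5) gives a lower bound of 4 + 1 = 5 moves.
A route of 5 moves achieves this: a1 → a2 → a3 → a4 → a5 → b5.
Since 5 matches the lower bound, it is optimal.

5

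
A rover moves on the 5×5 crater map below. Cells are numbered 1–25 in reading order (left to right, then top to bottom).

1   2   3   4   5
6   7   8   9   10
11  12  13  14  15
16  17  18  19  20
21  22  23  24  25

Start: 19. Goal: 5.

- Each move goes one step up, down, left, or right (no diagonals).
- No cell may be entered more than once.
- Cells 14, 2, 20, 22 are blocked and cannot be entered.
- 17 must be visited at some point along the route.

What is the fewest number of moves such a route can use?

8

Any route passes through 17 somewhere between 19 and 5. Summing Manhattan distances along the two legs (19 → 17 → 5) gives a lower bound of 2 + 6 = 8 moves.
A route of 8 moves achieves this: 19 → 18 → 17 → 12 → 7 → 8 → 3 → 4 → 5.
Since 8 matches the lower bound, it is optimal.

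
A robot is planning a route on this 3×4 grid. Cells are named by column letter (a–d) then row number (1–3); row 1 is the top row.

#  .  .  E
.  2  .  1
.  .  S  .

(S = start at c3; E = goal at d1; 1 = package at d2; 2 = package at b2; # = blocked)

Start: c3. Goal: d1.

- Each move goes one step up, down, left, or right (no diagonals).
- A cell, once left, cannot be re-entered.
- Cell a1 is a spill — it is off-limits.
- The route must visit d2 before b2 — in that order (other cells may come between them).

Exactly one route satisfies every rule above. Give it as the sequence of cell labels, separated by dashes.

The waypoints must appear in the order d2, b2, with no cell reused.
Route from c3: right to d3, up to d2, 2× left (reaching b2), up to b1, 2× right (reaching d1) — 7 moves in all.
Check: order respected (1 at step 2, 2 at step 4).

c3 - d3 - d2 - c2 - b2 - b1 - c1 - d1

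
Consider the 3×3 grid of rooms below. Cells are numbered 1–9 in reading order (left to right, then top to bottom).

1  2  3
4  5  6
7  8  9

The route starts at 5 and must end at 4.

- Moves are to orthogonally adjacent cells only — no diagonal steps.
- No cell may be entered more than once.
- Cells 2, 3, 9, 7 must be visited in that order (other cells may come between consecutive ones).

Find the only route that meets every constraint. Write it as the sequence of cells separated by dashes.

5 - 2 - 3 - 6 - 9 - 8 - 7 - 4

The waypoints must appear in the order 2, 3, 9, 7, with no cell reused.
Route from 5: up 1 to 2, right 1 to 3, down 2 to 9, left 2 to 7, up 1 to 4 — 7 moves in all.
Check: order respected (2 at step 1, 3 at step 2, 9 at step 4, 7 at step 6).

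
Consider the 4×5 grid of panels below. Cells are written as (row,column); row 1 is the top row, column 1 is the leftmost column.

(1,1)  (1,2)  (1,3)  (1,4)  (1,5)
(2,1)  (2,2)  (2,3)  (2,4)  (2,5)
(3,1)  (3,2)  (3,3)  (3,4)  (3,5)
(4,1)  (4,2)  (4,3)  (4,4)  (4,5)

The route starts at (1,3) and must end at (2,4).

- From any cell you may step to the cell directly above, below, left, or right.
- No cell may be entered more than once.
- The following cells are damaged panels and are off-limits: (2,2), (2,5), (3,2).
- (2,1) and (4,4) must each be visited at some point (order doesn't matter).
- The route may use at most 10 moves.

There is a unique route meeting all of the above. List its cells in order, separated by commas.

(1,3), (1,2), (1,1), (2,1), (3,1), (4,1), (4,2), (4,3), (4,4), (3,4), (2,4)

The 10-move cap with required stops at (2,1), (4,4) leaves no slack for detours.
Route from (1,3): left 2 to (1,1), down 3 to (4,1), right 3 to (4,4), up 2 to (2,4) — 10 moves in all.
Check: all required cells visited; 10 ≤ 10 moves.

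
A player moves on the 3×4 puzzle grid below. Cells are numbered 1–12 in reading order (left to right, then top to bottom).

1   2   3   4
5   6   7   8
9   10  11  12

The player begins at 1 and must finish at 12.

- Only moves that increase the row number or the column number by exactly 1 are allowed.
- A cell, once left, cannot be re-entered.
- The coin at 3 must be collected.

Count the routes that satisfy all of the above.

3

A right/down-only route from 1 to 12 makes exactly 2 down-moves and 3 right-moves in some order.
With no other constraints that would be C(5,2) = 10 routes.
Split at 3 and multiply the segment counts: 1→3: 1; 3→12: 3; product = 3.
That gives 3 routes.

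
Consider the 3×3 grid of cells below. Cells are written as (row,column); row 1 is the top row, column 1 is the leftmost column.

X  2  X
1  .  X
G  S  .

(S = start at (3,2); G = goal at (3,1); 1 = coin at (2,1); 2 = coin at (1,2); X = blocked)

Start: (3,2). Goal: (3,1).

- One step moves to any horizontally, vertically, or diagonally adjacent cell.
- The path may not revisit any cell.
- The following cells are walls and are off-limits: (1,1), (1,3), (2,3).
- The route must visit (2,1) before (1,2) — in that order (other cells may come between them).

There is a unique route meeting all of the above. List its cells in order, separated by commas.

The waypoints must appear in the order (2,1), (1,2), with no cell reused.
Route from (3,2): up-left to (2,1), up-right to (1,2), down to (2,2), down-left to (3,1) — 4 moves in all.
Check: order respected (1 at step 1, 2 at step 2).

(3,2), (2,1), (1,2), (2,2), (3,1)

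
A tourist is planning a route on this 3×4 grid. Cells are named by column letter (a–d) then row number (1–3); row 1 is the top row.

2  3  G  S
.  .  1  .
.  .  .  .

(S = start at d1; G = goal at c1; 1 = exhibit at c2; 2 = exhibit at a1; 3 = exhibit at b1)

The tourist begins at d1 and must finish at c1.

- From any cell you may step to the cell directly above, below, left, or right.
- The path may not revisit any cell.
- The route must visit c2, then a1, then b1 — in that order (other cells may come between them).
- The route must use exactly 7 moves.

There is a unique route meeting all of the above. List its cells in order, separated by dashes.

The waypoints must appear in the order c2, a1, b1, with no cell reused.
Route from d1: down 1 to d2, left 3 to a2, up 1 to a1, right 2 to c1 — 7 moves in all.
Check: order respected (1 at step 2, 2 at step 5, 3 at step 6); 7 moves as required.

d1 - d2 - c2 - b2 - a2 - a1 - b1 - c1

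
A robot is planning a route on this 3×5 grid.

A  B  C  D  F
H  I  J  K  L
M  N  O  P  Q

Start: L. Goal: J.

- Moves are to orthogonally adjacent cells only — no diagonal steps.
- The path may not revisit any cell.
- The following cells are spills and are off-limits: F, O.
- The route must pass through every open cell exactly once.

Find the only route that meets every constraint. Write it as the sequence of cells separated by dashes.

Need to visit all 13 open cells exactly once, starting at L and ending at J.
Cell M has only two open neighbours (H and N), so the path must pass straight through it: one of those is the cell it's entered from and the other is where it exits.
Route from L: down 1 to Q, left 1 to P, up 2 to D, left 3 to A, down 2 to M, right 1 to N, up 1 to I, right 1 to J — 12 moves in all.
Check: all 13 open cells covered.

L - Q - P - K - D - C - B - A - H - M - N - I - J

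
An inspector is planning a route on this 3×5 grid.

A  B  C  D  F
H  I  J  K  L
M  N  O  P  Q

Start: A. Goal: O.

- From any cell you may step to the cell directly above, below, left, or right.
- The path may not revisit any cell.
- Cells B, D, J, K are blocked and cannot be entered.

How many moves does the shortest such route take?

The Manhattan distance from A to O is |1−3| + |1−3| = 4, so at least 4 moves are needed.
A route of 4 moves achieves this: A → H → M → N → O.
Since 4 matches the lower bound, it is optimal.

4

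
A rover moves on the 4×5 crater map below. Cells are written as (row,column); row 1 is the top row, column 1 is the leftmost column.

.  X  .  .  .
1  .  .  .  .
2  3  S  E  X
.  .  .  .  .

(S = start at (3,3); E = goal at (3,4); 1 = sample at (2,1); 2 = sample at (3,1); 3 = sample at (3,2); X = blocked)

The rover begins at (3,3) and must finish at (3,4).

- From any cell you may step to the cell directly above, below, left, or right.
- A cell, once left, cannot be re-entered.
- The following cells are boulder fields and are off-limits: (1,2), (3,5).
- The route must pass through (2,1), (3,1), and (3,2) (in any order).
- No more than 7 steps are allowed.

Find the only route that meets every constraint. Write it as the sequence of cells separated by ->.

(3,3) -> (3,2) -> (3,1) -> (2,1) -> (2,2) -> (2,3) -> (2,4) -> (3,4)

The budget equals the shortest possible length, so every move has to be on a shortest route through the required cells.
Route from (3,3): left 2 to (3,1), up 1 to (2,1), right 3 to (2,4), down 1 to (3,4) — 7 moves in all.
Check: all required cells visited; 7 ≤ 7 moves.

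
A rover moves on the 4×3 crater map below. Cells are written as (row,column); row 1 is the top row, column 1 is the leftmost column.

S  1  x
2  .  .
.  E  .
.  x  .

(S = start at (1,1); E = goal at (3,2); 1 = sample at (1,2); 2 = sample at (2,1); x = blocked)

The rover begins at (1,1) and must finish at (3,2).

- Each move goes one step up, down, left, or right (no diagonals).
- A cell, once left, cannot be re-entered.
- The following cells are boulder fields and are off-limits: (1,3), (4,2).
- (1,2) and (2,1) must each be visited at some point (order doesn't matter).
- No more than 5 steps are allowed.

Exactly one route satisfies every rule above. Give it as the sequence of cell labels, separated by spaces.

The budget equals the shortest possible length, so every move has to be on a shortest route through the required cells.
Route from (1,1): right to (1,2), down to (2,2), left to (2,1), down to (3,1), right to (3,2) — 5 moves in all.
Check: all required cells visited; 5 ≤ 5 moves.

(1,1) (1,2) (2,2) (2,1) (3,1) (3,2)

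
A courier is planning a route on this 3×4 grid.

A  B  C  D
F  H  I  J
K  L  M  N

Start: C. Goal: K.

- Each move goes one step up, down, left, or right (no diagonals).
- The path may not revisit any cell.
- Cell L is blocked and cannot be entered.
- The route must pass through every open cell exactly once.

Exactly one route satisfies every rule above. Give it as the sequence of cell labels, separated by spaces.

C D J N M I H B A F K

Need to visit all 11 open cells exactly once, starting at C and ending at K.
Cell N has only two open neighbours (J and M), so the path must pass straight through it: one of those is the cell it's entered from and the other is where it exits.
Route from C: right 1 to D, down 2 to N, left 1 to M, up 1 to I, left 1 to H, up 1 to B, left 1 to A, down 2 to K — 10 moves in all.
Check: all 11 open cells covered.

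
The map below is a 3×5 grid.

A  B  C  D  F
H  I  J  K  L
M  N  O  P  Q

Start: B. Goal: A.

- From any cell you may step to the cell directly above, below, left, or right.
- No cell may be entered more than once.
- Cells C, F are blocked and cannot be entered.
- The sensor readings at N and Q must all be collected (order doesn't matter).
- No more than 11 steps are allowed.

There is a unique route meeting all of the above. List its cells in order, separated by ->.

B -> I -> J -> K -> L -> Q -> P -> O -> N -> M -> H -> A

The 11-move cap with required stops at N, Q leaves no slack for detours.
Route from B: down to I, 3× right (reaching L), down to Q, 4× left (reaching M), 2× up (reaching A) — 11 moves in all.
Check: all required cells visited; 11 ≤ 11 moves.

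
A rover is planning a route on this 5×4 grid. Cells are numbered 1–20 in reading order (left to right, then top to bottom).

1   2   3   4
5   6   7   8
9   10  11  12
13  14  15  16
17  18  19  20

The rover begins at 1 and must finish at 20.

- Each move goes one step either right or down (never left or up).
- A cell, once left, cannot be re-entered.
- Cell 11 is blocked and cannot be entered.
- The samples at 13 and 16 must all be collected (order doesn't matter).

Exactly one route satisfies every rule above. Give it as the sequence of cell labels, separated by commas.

Moves only go right or down, so the column and row indices never decrease.
Route from 1: down 3 to 13, right 3 to 16, down 1 to 20 — 7 moves in all.
Check: all required cells visited.

1, 5, 9, 13, 14, 15, 16, 20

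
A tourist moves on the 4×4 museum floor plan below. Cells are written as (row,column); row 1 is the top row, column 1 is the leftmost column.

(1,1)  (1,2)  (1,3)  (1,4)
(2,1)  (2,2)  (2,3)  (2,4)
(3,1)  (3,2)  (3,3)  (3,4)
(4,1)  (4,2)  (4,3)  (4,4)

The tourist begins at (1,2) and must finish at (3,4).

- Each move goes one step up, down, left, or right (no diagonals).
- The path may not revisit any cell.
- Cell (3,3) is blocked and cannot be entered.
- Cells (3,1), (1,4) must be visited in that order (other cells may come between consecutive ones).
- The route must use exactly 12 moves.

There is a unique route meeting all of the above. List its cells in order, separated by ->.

The waypoints must appear in the order (3,1), (1,4), with no cell reused.
Route from (1,2): left to (1,1), 3× down (reaching (4,1)), right to (4,2), 2× up (reaching (2,2)), right to (2,3), up to (1,3), right to (1,4), 2× down (reaching (3,4)) — 12 moves in all.
Check: order respected ((3,1) at step 3, (1,4) at step 10); 12 moves as required.

(1,2) -> (1,1) -> (2,1) -> (3,1) -> (4,1) -> (4,2) -> (3,2) -> (2,2) -> (2,3) -> (1,3) -> (1,4) -> (2,4) -> (3,4)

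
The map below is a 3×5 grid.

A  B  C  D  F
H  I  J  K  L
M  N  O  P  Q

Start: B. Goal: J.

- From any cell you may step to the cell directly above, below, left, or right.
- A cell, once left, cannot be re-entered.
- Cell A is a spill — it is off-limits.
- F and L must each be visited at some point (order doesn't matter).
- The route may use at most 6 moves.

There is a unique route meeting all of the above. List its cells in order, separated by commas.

B, C, D, F, L, K, J

Any route must reach F and L and still end at J within 6 moves, so the order of the required stops is forced.
Route from B: 3× right (reaching F), down to L, 2× left (reaching J) — 6 moves in all.
Check: all required cells visited; 6 ≤ 6 moves.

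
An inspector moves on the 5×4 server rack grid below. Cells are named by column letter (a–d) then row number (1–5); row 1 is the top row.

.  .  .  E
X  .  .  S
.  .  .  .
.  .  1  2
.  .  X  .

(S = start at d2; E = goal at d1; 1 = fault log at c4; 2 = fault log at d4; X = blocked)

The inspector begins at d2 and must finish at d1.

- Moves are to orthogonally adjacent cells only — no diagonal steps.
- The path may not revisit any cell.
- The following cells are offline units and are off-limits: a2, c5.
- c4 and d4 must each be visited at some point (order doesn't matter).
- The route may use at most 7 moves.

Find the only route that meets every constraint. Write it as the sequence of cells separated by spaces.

d2 d3 d4 c4 c3 c2 c1 d1

The budget equals the shortest possible length, so every move has to be on a shortest route through the required cells.
Route from d2: 2× down (reaching d4), left to c4, 3× up (reaching c1), right to d1 — 7 moves in all.
Check: all required cells visited; 7 ≤ 7 moves.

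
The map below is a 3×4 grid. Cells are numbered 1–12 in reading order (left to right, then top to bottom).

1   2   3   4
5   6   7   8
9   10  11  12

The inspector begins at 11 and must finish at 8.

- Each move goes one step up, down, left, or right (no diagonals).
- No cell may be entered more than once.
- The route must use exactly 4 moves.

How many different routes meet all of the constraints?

2

Need simple routes of exactly 4 moves from 11 to 8 (Manhattan distance 2, so 1 moves are spent on a detour and 1 undoing it).
Enumerating: 11 7 3 4 8 | 11 10 6 7 8.
That gives 2 routes.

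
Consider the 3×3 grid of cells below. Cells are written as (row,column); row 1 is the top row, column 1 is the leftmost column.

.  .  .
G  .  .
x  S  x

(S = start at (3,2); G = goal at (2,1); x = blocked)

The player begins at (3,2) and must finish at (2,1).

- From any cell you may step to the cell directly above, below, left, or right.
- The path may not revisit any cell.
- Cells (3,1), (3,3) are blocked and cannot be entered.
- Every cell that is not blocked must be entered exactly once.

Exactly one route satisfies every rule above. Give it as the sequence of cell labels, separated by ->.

Need to visit all 7 open cells exactly once, starting at (3,2) and ending at (2,1).
Cell (1,1) has only two open neighbours ((2,1) and (1,2)), so the path must pass straight through it: one of those is the cell it's entered from and the other is where it exits.
Route from (3,2): up 1 to (2,2), right 1 to (2,3), up 1 to (1,3), left 2 to (1,1), down 1 to (2,1) — 6 moves in all.
Check: all 7 open cells covered.

(3,2) -> (2,2) -> (2,3) -> (1,3) -> (1,2) -> (1,1) -> (2,1)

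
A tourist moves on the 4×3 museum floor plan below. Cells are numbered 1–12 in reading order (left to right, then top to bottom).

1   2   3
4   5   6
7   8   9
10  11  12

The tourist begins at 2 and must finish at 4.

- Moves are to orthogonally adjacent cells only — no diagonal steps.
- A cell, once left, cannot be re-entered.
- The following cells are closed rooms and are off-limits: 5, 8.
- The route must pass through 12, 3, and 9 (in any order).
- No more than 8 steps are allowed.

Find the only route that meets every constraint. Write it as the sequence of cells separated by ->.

2 -> 3 -> 6 -> 9 -> 12 -> 11 -> 10 -> 7 -> 4

The budget equals the shortest possible length, so every move has to be on a shortest route through the required cells.
Route from 2: right 1 to 3, down 3 to 12, left 2 to 10, up 2 to 4 — 8 moves in all.
Check: all required cells visited; 8 ≤ 8 moves.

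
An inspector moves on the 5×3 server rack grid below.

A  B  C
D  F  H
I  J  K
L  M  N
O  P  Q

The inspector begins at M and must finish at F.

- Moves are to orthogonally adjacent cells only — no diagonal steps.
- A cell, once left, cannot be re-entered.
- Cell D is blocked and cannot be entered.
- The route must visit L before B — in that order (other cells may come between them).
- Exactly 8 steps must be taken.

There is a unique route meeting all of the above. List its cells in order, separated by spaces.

M L I J K H C B F

The waypoints must appear in the order L, B, with no cell reused.
Route from M: left to L, up to I, 2× right (reaching K), 2× up (reaching C), left to B, down to F — 8 moves in all.
Check: order respected (L at step 1, B at step 7); 8 moves as required.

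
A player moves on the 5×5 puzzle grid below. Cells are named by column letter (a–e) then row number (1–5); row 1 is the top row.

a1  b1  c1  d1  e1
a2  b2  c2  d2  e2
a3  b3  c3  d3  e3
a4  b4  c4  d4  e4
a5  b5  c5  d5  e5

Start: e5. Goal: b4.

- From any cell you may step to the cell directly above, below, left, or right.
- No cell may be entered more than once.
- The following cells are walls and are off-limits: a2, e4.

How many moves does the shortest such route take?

4

The Manhattan distance from e5 to b4 is |5−4| + |5−2| = 4, so at least 4 moves are needed.
A route of 4 moves achieves this: e5 → d5 → d4 → c4 → b4.
Since 4 matches the lower bound, it is optimal.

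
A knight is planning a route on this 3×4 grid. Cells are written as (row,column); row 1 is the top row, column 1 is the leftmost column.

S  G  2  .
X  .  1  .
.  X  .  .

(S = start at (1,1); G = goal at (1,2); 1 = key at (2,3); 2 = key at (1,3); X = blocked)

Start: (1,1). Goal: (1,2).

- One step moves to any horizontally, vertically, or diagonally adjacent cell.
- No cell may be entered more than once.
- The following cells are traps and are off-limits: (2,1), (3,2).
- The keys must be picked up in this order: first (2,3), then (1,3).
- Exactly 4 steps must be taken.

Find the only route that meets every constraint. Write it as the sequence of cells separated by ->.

The waypoints must appear in the order (2,3), (1,3), with no cell reused.
Route from (1,1): down-right 1 to (2,2), right 1 to (2,3), up 1 to (1,3), left 1 to (1,2) — 4 moves in all.
Check: order respected (1 at step 2, 2 at step 3); 4 moves as required.

(1,1) -> (2,2) -> (2,3) -> (1,3) -> (1,2)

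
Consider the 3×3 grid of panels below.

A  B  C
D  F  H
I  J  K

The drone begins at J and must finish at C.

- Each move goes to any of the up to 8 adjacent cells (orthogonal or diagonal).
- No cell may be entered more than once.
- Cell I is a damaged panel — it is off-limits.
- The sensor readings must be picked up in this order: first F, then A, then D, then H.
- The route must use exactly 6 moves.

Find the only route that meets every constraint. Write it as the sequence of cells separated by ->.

J -> F -> A -> D -> B -> H -> C

The waypoints must appear in the order F, A, D, H, with no cell reused.
Route from J: up 1 to F, up-left 1 to A, down 1 to D, up-right 1 to B, down-right 1 to H, up 1 to C — 6 moves in all.
Check: order respected (F at step 1, A at step 2, D at step 3, H at step 5); 6 moves as required.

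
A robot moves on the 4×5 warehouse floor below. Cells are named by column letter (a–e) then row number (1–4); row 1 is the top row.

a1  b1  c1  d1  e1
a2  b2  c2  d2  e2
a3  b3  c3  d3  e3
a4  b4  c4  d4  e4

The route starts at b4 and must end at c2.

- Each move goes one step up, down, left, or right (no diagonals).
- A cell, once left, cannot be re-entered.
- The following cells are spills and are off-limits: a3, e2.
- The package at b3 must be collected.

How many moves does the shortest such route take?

3

Any route passes through b3 somewhere between b4 and c2. Summing Manhattan distances along the two legs (b4 → b3 → c2) gives a lower bound of 1 + 2 = 3 moves.
A route of 3 moves achieves this: b4 → b3 → b2 → c2.
Since 3 matches the lower bound, it is optimal.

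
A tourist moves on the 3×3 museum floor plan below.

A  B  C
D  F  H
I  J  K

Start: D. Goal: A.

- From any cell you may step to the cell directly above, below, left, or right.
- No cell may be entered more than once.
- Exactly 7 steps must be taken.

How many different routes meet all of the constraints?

4

Need simple routes of exactly 7 moves from D to A (Manhattan distance 1, so 3 moves are spent on a detour and 3 undoing it).
Enumerating: D I J F H C B A | D I J K H C B A | D I J K H F B A | D F J K H C B A.
That gives 4 routes.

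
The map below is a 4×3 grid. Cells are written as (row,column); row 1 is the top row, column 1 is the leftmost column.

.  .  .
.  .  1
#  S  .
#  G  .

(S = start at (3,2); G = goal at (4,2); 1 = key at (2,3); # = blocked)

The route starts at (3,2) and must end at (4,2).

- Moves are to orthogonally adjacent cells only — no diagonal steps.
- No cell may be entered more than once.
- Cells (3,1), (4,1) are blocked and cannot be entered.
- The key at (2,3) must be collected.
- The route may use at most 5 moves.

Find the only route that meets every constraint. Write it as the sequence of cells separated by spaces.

Any route must reach (2,3) and still end at (4,2) within 5 moves, so the order of the required stops is forced.
Route from (3,2): up 1 to (2,2), right 1 to (2,3), down 2 to (4,3), left 1 to (4,2) — 5 moves in all.
Check: all required cells visited; 5 ≤ 5 moves.

(3,2) (2,2) (2,3) (3,3) (4,3) (4,2)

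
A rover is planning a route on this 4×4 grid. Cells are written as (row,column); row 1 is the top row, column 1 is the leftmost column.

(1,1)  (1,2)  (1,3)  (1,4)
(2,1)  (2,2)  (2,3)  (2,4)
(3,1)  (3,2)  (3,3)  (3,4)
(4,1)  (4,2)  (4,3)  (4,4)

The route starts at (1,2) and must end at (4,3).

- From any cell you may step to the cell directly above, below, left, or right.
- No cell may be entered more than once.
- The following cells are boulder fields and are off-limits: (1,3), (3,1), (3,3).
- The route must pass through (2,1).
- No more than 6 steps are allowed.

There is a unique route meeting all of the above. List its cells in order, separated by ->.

(1,2) -> (1,1) -> (2,1) -> (2,2) -> (3,2) -> (4,2) -> (4,3)

The 6-move cap with required stops at (2,1) leaves no slack for detours.
Route from (1,2): left to (1,1), down to (2,1), right to (2,2), 2× down (reaching (4,2)), right to (4,3) — 6 moves in all.
Check: all required cells visited; 6 ≤ 6 moves.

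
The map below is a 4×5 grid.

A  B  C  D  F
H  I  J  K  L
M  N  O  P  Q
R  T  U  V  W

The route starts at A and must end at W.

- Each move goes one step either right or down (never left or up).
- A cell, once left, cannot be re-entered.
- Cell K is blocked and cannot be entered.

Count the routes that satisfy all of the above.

23

A right/down-only route from A to W makes exactly 3 down-moves and 4 right-moves in some order.
With no other constraints that would be C(7,3) = 35 routes.
Subtract routes through each blocked cell (inclusion–exclusion for overlaps): − through K: 12 → 23.
That gives 23 routes.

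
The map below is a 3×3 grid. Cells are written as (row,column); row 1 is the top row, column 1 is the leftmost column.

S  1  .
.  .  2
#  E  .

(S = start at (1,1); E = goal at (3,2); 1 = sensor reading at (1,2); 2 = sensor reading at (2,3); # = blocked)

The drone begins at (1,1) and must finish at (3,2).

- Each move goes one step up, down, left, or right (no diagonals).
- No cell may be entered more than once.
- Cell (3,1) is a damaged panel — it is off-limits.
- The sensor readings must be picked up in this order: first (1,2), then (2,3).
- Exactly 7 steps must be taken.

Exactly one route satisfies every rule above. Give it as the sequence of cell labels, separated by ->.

(1,1) -> (2,1) -> (2,2) -> (1,2) -> (1,3) -> (2,3) -> (3,3) -> (3,2)

The waypoints must appear in the order (1,2), (2,3), with no cell reused.
Route from (1,1): down to (2,1), right to (2,2), up to (1,2), right to (1,3), 2× down (reaching (3,3)), left to (3,2) — 7 moves in all.
Check: order respected (1 at step 3, 2 at step 5); 7 moves as required.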